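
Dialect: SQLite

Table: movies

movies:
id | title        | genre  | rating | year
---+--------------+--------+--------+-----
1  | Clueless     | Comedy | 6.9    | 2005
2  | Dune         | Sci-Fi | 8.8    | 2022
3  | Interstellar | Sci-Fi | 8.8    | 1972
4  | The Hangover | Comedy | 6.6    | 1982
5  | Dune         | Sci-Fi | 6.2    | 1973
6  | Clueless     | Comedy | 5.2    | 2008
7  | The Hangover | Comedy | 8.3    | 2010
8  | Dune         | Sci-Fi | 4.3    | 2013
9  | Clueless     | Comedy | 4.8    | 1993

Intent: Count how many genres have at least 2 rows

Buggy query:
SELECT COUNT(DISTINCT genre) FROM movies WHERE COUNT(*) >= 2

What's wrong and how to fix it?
Bug: COUNT(*) cannot appear in WHERE; the per-group count doesn't exist yet

Fix: Group first with HAVING COUNT(*) >= 2, then COUNT the resulting groups

Corrected query:
SELECT COUNT(*) FROM (SELECT genre FROM movies GROUP BY genre HAVING COUNT(*) >= 2)

Result:
COUNT(*)
--------
2       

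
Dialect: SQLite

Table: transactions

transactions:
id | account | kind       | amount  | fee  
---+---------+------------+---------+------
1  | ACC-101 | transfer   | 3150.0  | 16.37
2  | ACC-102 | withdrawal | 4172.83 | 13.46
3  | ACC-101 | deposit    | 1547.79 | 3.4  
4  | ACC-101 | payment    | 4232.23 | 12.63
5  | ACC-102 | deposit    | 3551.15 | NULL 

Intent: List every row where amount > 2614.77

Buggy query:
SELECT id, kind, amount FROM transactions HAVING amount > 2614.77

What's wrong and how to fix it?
Bug: HAVING filters the output of aggregation, but this query has no GROUP BY and no aggregate functions, so SQLite rejects it (HAVING clause on a non-aggregate query); the condition here is per row

Fix: Use WHERE for row-level filtering

Corrected query:
SELECT id, kind, amount FROM transactions WHERE amount > 2614.77

Result:
id | kind       | amount 
---+------------+--------
1  | transfer   | 3150   
2  | withdrawal | 4172.83
4  | payment    | 4232.23
5  | deposit    | 3551.15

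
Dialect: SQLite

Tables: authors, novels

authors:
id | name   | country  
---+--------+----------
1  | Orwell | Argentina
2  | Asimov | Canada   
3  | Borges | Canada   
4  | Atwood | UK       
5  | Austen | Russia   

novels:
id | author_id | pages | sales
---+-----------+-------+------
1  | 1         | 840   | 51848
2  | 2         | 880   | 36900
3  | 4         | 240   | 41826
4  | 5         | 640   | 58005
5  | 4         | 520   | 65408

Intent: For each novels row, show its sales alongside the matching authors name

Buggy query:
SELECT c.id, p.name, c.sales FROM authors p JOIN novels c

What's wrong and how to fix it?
Bug: JOIN with no ON clause produces a cartesian product; every novels row pairs with every authors row

Fix: Specify the join condition linking the foreign key to the parent id

Corrected query:
SELECT c.id, p.name, c.sales FROM authors p JOIN novels c ON c.author_id = p.id

Result:
id | name   | sales
---+--------+------
1  | Orwell | 51848
2  | Asimov | 36900
3  | Atwood | 41826
4  | Austen | 58005
5  | Atwood | 65408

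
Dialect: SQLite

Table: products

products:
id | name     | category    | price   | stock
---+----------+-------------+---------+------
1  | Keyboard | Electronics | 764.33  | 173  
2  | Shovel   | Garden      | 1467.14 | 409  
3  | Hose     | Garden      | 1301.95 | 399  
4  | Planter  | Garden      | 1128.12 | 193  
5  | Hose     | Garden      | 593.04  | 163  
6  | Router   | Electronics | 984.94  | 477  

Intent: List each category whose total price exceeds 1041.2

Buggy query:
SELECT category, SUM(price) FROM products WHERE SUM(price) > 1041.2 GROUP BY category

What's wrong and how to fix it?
Bug: SUM(price) is an aggregate, but WHERE filters rows before aggregation

Fix: Move the aggregate condition to a HAVING clause

Corrected query:
SELECT category, SUM(price) FROM products GROUP BY category HAVING SUM(price) > 1041.2

Result:
category    | SUM(price)
------------+-----------
Electronics | 1749.27   
Garden      | 4490.25   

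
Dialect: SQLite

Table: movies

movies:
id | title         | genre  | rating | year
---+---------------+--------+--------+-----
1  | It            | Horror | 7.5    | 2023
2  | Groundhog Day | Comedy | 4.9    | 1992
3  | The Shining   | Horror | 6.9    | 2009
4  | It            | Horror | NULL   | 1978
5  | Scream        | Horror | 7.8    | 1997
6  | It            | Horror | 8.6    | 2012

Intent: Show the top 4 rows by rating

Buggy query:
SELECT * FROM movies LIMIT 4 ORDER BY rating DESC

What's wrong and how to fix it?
Bug: LIMIT must come after ORDER BY

Fix: Swap the clauses: ORDER BY first, then LIMIT

Corrected query:
SELECT * FROM movies ORDER BY rating DESC LIMIT 4

Result:
id | title       | genre  | rating | year
---+-------------+--------+--------+-----
6  | It          | Horror | 8.6    | 2012
5  | Scream      | Horror | 7.8    | 1997
1  | It          | Horror | 7.5    | 2023
3  | The Shining | Horror | 6.9    | 2009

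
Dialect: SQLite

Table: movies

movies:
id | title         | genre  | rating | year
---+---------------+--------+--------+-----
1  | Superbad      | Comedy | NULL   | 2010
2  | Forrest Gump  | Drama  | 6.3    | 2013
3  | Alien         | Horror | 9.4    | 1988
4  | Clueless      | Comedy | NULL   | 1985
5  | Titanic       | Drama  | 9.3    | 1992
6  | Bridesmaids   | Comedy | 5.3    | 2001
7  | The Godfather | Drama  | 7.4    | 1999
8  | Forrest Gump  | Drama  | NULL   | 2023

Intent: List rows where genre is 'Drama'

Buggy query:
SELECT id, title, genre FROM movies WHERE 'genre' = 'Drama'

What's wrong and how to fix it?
Bug: 'genre' in single quotes is a string literal, not the column; the comparison is literal-vs-literal and never true

Fix: Remove the quotes around the column name (or use double quotes for an identifier)

Corrected query:
SELECT id, title, genre FROM movies WHERE genre = 'Drama'

Result:
id | title         | genre
---+---------------+------
2  | Forrest Gump  | Drama
5  | Titanic       | Drama
7  | The Godfather | Drama
8  | Forrest Gump  | Drama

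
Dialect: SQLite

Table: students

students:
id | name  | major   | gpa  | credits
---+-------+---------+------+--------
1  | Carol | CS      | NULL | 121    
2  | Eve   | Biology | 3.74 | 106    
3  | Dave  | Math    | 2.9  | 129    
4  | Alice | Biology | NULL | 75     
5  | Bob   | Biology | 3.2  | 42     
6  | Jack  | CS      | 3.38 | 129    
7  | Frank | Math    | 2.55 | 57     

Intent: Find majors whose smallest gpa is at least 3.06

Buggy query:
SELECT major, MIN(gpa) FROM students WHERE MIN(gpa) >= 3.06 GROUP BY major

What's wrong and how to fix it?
Bug: MIN() in WHERE is a misuse of aggregate

Fix: Use HAVING for the per-group MIN condition

Corrected query:
SELECT major, MIN(gpa) FROM students GROUP BY major HAVING MIN(gpa) >= 3.06

Result:
major   | MIN(gpa)
--------+---------
Biology | 3.2     
CS      | 3.38    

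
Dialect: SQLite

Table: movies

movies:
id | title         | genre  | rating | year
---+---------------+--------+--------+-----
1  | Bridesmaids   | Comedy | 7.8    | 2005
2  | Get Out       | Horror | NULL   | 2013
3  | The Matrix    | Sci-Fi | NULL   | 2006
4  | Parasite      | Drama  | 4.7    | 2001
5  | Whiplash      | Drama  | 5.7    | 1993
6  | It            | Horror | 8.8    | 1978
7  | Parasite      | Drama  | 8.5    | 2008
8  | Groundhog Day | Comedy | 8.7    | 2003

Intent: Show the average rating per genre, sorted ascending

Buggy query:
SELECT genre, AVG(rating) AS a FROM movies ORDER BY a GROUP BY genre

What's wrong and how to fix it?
Bug: ORDER BY appears before GROUP BY; SQL clause order requires GROUP BY first

Fix: Move ORDER BY to the end, after GROUP BY

Corrected query:
SELECT genre, AVG(rating) AS a FROM movies GROUP BY genre ORDER BY a

Result:
genre  | a   
-------+-----
Sci-Fi | NULL
Drama  | 6.3 
Comedy | 8.25
Horror | 8.8 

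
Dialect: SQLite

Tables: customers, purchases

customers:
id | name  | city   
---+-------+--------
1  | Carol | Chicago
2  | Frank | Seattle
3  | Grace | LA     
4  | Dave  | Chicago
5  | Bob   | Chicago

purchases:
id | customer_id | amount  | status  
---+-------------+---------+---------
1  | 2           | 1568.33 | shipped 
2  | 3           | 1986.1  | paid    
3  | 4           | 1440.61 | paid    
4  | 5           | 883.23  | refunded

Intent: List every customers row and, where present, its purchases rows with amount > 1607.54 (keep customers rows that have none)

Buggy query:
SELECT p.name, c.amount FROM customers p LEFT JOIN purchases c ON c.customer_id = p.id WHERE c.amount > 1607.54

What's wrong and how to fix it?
Bug: A WHERE condition on the right-hand table after LEFT JOIN drops unmatched parents

Fix: Move the right-table condition into the ON clause so unmatched parents are kept

Corrected query:
SELECT p.name, c.amount FROM customers p LEFT JOIN purchases c ON c.customer_id = p.id AND c.amount > 1607.54

Result:
name  | amount
------+-------
Carol | NULL  
Frank | NULL  
Grace | 1986.1
Dave  | NULL  
Bob   | NULL  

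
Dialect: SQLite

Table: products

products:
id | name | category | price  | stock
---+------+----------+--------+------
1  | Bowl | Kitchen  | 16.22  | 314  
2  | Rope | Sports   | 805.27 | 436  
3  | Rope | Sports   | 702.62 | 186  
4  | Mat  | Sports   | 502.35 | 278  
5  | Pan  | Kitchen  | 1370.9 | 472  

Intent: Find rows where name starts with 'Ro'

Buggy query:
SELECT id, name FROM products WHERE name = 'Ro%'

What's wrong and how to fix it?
Bug: '=' compares the literal string including the % character; pattern matching needs LIKE

Fix: Use LIKE for wildcard pattern matching

Corrected query:
SELECT id, name FROM products WHERE name LIKE 'Ro%'

Result:
id | name
---+-----
2  | Rope
3  | Rope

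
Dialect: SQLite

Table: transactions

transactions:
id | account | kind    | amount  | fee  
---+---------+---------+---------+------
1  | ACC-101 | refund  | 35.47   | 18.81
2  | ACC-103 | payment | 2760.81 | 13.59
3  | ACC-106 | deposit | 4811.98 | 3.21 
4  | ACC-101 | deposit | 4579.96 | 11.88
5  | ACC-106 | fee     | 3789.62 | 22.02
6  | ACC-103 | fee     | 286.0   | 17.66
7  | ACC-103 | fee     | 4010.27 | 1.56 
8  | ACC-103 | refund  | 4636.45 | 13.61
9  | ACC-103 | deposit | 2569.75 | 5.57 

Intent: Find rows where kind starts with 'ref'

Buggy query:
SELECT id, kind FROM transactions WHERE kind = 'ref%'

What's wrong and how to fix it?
Bug: Wildcards only work with LIKE; '=' treats '%' as a literal character

Fix: Use LIKE for wildcard pattern matching

Corrected query:
SELECT id, kind FROM transactions WHERE kind LIKE 'ref%'

Result:
id | kind  
---+-------
1  | refund
8  | refund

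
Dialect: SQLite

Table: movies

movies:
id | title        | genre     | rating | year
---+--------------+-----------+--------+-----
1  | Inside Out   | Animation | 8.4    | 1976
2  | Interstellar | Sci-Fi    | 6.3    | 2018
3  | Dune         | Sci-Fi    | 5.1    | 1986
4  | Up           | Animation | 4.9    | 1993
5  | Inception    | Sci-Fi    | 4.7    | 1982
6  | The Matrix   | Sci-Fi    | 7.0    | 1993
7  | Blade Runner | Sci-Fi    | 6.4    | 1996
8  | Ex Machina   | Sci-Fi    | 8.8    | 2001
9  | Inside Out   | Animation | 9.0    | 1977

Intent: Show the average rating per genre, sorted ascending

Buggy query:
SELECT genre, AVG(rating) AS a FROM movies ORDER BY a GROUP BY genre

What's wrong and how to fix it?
Bug: ORDER BY appears before GROUP BY; SQL clause order requires GROUP BY first

Fix: Move ORDER BY to the end, after GROUP BY

Corrected query:
SELECT genre, AVG(rating) AS a FROM movies GROUP BY genre ORDER BY a

Result:
genre     | a       
----------+---------
Sci-Fi    | 6.383333
Animation | 7.433333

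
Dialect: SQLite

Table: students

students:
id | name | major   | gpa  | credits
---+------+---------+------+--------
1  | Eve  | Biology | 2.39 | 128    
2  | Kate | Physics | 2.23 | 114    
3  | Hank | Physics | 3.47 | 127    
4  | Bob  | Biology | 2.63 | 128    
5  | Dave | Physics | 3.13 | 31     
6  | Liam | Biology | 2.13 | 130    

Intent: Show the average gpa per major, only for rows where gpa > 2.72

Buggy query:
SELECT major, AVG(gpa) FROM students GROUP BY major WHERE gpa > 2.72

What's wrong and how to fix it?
Bug: Row-level WHERE must come before GROUP BY in the clause order

Fix: Place WHERE between FROM and GROUP BY

Corrected query:
SELECT major, AVG(gpa) FROM students WHERE gpa > 2.72 GROUP BY major

Result:
major   | AVG(gpa)
--------+---------
Physics | 3.3     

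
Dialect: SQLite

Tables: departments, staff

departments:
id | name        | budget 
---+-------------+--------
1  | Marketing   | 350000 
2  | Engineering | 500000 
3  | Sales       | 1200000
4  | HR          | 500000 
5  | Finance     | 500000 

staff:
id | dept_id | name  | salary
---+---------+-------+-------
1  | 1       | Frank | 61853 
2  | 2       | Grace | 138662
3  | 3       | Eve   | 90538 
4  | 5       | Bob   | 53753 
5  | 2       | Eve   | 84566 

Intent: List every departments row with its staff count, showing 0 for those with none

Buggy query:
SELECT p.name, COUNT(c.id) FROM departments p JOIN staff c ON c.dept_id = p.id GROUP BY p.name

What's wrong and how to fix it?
Bug: An inner join excludes parents with zero children

Fix: Switch to LEFT JOIN to retain unmatched parent rows

Corrected query:
SELECT p.name, COUNT(c.id) FROM departments p LEFT JOIN staff c ON c.dept_id = p.id GROUP BY p.name

Result:
name        | COUNT(c.id)
------------+------------
Engineering | 2          
Finance     | 1          
HR          | 0          
Marketing   | 1          
Sales       | 1          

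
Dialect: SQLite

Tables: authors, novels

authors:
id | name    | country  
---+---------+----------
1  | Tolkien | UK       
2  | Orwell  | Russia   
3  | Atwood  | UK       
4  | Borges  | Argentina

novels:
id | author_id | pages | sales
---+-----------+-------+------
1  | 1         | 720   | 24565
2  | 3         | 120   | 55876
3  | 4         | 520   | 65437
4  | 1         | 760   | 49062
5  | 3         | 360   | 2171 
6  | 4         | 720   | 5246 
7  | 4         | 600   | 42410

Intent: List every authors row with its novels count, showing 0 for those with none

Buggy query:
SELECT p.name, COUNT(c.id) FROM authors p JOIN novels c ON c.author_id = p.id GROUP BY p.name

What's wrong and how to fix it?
Bug: INNER JOIN drops authors rows that have no matching novels rows

Fix: Use LEFT JOIN so parents without children still appear (COUNT(c.id) gives 0)

Corrected query:
SELECT p.name, COUNT(c.id) FROM authors p LEFT JOIN novels c ON c.author_id = p.id GROUP BY p.name

Result:
name    | COUNT(c.id)
--------+------------
Atwood  | 2          
Borges  | 3          
Orwell  | 0          
Tolkien | 2          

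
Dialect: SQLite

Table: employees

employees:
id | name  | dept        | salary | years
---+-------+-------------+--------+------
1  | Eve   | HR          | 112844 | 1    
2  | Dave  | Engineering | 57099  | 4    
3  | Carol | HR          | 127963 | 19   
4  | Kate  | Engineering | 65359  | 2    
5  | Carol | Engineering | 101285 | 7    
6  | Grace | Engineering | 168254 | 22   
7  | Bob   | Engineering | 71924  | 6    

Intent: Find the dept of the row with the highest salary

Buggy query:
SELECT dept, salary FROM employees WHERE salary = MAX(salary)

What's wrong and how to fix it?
Bug: WHERE is evaluated per row; an aggregate over the whole table isn't defined there

Fix: Wrap MAX in a scalar subquery so WHERE compares against a single value

Corrected query:
SELECT dept, salary FROM employees WHERE salary = (SELECT MAX(salary) FROM employees)

Result:
dept        | salary
------------+-------
Engineering | 168254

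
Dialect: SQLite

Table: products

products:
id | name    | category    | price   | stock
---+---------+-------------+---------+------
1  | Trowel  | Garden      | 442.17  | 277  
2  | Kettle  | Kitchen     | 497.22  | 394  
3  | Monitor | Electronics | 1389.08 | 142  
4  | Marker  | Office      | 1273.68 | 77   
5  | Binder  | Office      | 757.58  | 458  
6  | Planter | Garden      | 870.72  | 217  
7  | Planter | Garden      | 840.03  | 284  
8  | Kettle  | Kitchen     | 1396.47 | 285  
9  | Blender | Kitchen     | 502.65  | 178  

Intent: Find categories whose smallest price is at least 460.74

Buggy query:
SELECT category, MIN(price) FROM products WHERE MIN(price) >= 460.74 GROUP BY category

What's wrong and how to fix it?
Bug: MIN() in WHERE is a misuse of aggregate

Fix: Use HAVING for the per-group MIN condition

Corrected query:
SELECT category, MIN(price) FROM products GROUP BY category HAVING MIN(price) >= 460.74

Result:
category    | MIN(price)
------------+-----------
Electronics | 1389.08   
Kitchen     | 497.22    
Office      | 757.58    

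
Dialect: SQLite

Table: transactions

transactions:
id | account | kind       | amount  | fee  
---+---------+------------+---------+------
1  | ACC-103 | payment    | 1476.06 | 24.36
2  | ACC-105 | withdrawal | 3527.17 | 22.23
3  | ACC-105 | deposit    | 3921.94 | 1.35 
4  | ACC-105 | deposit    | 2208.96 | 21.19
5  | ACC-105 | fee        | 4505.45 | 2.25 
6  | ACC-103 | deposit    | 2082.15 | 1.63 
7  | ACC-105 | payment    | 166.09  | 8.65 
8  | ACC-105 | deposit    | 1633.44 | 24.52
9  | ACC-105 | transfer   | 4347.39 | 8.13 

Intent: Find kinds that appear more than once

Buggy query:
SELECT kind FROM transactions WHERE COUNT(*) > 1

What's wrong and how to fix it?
Bug: COUNT(*) is an aggregate and cannot be used in WHERE

Fix: GROUP BY kind, then filter groups with HAVING COUNT(*) > 1

Corrected query:
SELECT kind FROM transactions GROUP BY kind HAVING COUNT(*) > 1

Result:
kind   
-------
deposit
payment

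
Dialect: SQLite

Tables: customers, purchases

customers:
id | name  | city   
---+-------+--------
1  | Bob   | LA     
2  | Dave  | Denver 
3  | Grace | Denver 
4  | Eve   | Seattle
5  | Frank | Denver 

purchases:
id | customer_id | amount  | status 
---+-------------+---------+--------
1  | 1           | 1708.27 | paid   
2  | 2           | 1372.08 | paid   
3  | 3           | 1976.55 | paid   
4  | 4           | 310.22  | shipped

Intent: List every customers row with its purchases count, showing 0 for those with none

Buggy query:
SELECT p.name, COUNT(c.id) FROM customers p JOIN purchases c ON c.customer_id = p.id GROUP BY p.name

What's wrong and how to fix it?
Bug: An inner join excludes parents with zero children

Fix: Switch to LEFT JOIN to retain unmatched parent rows

Corrected query:
SELECT p.name, COUNT(c.id) FROM customers p LEFT JOIN purchases c ON c.customer_id = p.id GROUP BY p.name

Result:
name  | COUNT(c.id)
------+------------
Bob   | 1          
Dave  | 1          
Eve   | 1          
Frank | 0          
Grace | 1          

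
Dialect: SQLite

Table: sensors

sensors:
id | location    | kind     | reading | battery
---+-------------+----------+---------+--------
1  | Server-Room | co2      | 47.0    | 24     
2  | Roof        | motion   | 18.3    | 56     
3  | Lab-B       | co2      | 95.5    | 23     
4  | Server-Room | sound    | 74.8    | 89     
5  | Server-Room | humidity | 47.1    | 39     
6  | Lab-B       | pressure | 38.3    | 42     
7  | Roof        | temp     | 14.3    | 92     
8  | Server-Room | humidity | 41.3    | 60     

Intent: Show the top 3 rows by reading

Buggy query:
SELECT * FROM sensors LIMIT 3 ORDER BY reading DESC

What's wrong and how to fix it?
Bug: ORDER BY cannot follow LIMIT; LIMIT is the final clause

Fix: Swap the clauses: ORDER BY first, then LIMIT

Corrected query:
SELECT * FROM sensors ORDER BY reading DESC LIMIT 3

Result:
id | location    | kind     | reading | battery
---+-------------+----------+---------+--------
3  | Lab-B       | co2      | 95.5    | 23     
4  | Server-Room | sound    | 74.8    | 89     
5  | Server-Room | humidity | 47.1    | 39     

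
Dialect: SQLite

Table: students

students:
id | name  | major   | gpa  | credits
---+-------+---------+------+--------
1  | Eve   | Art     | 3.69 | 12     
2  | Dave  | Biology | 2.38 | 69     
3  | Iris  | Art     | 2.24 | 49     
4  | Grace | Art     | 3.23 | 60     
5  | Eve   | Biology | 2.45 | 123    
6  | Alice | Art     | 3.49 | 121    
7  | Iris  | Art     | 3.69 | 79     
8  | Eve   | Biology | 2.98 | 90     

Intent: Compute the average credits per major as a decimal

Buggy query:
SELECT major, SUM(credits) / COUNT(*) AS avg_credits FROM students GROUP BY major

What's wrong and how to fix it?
Bug: Both operands are integers, so '/' performs integer division and truncates

Fix: Multiply by 1.0 (or CAST to REAL) to force floating-point division

Corrected query:
SELECT major, SUM(credits) * 1.0 / COUNT(*) AS avg_credits FROM students GROUP BY major

Result:
major   | avg_credits
--------+------------
Art     | 64.2       
Biology | 94         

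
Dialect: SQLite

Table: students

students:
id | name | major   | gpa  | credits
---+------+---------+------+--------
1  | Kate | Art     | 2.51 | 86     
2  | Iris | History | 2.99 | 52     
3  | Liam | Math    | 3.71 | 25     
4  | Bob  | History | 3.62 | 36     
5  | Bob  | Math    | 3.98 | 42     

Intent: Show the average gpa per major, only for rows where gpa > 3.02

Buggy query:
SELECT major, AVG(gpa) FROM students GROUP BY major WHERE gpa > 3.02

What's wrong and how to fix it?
Bug: Row-level WHERE must come before GROUP BY in the clause order

Fix: Move the WHERE clause before GROUP BY

Corrected query:
SELECT major, AVG(gpa) FROM students WHERE gpa > 3.02 GROUP BY major

Result:
major   | AVG(gpa)
--------+---------
History | 3.62    
Math    | 3.845   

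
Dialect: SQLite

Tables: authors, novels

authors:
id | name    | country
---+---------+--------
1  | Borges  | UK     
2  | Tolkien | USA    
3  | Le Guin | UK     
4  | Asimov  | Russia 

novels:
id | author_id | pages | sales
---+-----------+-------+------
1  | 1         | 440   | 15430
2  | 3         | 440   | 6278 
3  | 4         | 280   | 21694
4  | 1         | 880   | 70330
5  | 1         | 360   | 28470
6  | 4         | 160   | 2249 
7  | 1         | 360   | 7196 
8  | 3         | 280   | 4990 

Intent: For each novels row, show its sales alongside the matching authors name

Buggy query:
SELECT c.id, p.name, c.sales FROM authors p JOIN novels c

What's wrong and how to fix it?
Bug: Missing join condition: each novels row is matched to all authors rows instead of just its own

Fix: Specify the join condition linking the foreign key to the parent id

Corrected query:
SELECT c.id, p.name, c.sales FROM authors p JOIN novels c ON c.author_id = p.id

Result:
id | name    | sales
---+---------+------
1  | Borges  | 15430
2  | Le Guin | 6278 
3  | Asimov  | 21694
4  | Borges  | 70330
5  | Borges  | 28470
6  | Asimov  | 2249 
7  | Borges  | 7196 
8  | Le Guin | 4990 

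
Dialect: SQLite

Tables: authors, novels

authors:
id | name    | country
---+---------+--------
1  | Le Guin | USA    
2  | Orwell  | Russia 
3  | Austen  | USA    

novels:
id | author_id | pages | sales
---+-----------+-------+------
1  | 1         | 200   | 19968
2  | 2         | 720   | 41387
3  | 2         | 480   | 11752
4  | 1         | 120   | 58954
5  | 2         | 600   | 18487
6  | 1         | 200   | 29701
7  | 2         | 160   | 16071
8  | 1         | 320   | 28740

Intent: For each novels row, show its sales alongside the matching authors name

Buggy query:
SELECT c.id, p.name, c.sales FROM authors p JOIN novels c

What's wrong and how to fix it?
Bug: Missing join condition: each novels row is matched to all authors rows instead of just its own

Fix: Add ON c.author_id = p.id to the JOIN

Corrected query:
SELECT c.id, p.name, c.sales FROM authors p JOIN novels c ON c.author_id = p.id

Result:
id | name    | sales
---+---------+------
1  | Le Guin | 19968
2  | Orwell  | 41387
3  | Orwell  | 11752
4  | Le Guin | 58954
5  | Orwell  | 18487
6  | Le Guin | 29701
7  | Orwell  | 16071
8  | Le Guin | 28740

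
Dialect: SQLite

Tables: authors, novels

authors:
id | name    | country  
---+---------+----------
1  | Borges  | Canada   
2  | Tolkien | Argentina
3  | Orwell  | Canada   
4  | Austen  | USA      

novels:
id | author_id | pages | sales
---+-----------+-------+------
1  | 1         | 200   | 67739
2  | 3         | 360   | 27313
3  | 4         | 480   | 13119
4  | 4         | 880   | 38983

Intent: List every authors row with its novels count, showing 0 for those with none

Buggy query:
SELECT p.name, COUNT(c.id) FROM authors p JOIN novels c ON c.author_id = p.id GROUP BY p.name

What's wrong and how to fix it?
Bug: INNER JOIN drops authors rows that have no matching novels rows

Fix: Switch to LEFT JOIN to retain unmatched parent rows

Corrected query:
SELECT p.name, COUNT(c.id) FROM authors p LEFT JOIN novels c ON c.author_id = p.id GROUP BY p.name

Result:
name    | COUNT(c.id)
--------+------------
Austen  | 2          
Borges  | 1          
Orwell  | 1          
Tolkien | 0          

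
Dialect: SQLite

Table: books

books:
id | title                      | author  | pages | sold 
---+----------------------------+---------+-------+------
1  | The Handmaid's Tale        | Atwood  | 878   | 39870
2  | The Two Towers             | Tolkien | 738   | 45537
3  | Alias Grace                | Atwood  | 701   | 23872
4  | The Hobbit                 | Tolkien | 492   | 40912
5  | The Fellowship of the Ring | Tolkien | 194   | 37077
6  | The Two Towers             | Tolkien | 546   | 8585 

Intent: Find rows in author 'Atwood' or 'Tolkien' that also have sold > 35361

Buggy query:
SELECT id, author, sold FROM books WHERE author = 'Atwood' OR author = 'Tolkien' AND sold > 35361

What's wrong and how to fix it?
Bug: Without parentheses, AND is evaluated before OR, so the sold filter only applies to the 'Tolkien' branch

Fix: Add parentheses around the OR so the AND applies to both alternatives

Corrected query:
SELECT id, author, sold FROM books WHERE (author = 'Atwood' OR author = 'Tolkien') AND sold > 35361

Result:
id | author  | sold 
---+---------+------
1  | Atwood  | 39870
2  | Tolkien | 45537
4  | Tolkien | 40912
5  | Tolkien | 37077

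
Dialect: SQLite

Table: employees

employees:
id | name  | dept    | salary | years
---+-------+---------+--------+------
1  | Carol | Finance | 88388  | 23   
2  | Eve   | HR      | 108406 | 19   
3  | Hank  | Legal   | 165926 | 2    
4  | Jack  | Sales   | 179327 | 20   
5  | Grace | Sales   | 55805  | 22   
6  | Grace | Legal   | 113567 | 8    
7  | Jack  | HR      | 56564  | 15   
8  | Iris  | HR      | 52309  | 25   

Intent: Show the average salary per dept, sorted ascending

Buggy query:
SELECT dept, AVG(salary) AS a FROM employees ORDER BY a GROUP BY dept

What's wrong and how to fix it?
Bug: GROUP BY must precede ORDER BY

Fix: Move ORDER BY to the end, after GROUP BY

Corrected query:
SELECT dept, AVG(salary) AS a FROM employees GROUP BY dept ORDER BY a

Result:
dept    | a           
--------+-------------
HR      | 72426.333333
Finance | 88388       
Sales   | 117566      
Legal   | 139746.5    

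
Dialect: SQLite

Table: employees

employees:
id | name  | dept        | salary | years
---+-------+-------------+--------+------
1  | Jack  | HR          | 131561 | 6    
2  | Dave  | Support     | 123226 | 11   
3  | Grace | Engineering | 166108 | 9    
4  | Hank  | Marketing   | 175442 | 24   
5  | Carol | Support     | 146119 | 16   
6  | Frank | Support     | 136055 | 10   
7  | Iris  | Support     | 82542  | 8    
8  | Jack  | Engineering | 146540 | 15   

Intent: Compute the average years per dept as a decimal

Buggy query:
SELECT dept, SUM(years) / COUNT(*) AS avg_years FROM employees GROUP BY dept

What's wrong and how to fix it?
Bug: SUM(years) and COUNT(*) are both integers; the division truncates the fractional part

Fix: Cast one side to REAL so the division keeps the fractional part

Corrected query:
SELECT dept, SUM(years) * 1.0 / COUNT(*) AS avg_years FROM employees GROUP BY dept

Result:
dept        | avg_years
------------+----------
Engineering | 12       
HR          | 6        
Marketing   | 24       
Support     | 11.25    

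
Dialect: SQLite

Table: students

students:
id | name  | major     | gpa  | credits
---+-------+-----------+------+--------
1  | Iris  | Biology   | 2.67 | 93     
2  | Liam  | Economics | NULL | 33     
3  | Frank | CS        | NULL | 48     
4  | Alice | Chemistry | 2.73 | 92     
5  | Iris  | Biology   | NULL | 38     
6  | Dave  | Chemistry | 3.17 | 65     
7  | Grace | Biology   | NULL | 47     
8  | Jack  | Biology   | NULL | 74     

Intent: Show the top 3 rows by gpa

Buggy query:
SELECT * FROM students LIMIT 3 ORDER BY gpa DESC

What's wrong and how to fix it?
Bug: LIMIT must come after ORDER BY

Fix: Swap the clauses: ORDER BY first, then LIMIT

Corrected query:
SELECT * FROM students ORDER BY gpa DESC LIMIT 3

Result:
id | name  | major     | gpa  | credits
---+-------+-----------+------+--------
6  | Dave  | Chemistry | 3.17 | 65     
4  | Alice | Chemistry | 2.73 | 92     
1  | Iris  | Biology   | 2.67 | 93     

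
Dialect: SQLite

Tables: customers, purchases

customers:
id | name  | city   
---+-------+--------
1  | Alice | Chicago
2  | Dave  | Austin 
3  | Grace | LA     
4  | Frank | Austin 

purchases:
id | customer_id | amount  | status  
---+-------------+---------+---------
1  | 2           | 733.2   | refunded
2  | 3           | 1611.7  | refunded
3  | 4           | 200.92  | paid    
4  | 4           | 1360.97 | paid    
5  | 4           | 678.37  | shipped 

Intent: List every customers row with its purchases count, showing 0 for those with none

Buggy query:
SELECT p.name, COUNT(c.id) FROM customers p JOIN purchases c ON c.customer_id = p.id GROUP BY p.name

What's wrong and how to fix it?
Bug: An inner join excludes parents with zero children

Fix: Use LEFT JOIN so parents without children still appear (COUNT(c.id) gives 0)

Corrected query:
SELECT p.name, COUNT(c.id) FROM customers p LEFT JOIN purchases c ON c.customer_id = p.id GROUP BY p.name

Result:
name  | COUNT(c.id)
------+------------
Alice | 0          
Dave  | 1          
Frank | 3          
Grace | 1          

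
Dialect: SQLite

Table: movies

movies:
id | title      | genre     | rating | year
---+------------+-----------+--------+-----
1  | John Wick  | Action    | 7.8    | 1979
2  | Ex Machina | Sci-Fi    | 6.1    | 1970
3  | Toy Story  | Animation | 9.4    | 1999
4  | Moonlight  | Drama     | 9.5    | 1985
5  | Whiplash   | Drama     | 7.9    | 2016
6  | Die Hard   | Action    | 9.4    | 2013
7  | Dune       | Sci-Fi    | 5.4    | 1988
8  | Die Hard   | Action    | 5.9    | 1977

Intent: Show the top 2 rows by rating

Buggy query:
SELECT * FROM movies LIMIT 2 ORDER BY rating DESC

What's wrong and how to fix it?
Bug: ORDER BY cannot follow LIMIT; LIMIT is the final clause

Fix: Swap the clauses: ORDER BY first, then LIMIT

Corrected query:
SELECT * FROM movies ORDER BY rating DESC LIMIT 2

Result:
id | title     | genre     | rating | year
---+-----------+-----------+--------+-----
4  | Moonlight | Drama     | 9.5    | 1985
3  | Toy Story | Animation | 9.4    | 1999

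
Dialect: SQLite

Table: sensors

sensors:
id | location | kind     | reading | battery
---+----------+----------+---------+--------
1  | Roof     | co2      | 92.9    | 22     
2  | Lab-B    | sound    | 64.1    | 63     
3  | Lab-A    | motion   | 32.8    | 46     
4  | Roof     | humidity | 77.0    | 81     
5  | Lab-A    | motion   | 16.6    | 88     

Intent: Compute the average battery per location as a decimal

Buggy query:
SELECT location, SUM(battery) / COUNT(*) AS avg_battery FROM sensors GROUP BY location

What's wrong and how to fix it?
Bug: Both operands are integers, so '/' performs integer division and truncates

Fix: Multiply by 1.0 (or CAST to REAL) to force floating-point division

Corrected query:
SELECT location, SUM(battery) * 1.0 / COUNT(*) AS avg_battery FROM sensors GROUP BY location

Result:
location | avg_battery
---------+------------
Lab-A    | 67         
Lab-B    | 63         
Roof     | 51.5       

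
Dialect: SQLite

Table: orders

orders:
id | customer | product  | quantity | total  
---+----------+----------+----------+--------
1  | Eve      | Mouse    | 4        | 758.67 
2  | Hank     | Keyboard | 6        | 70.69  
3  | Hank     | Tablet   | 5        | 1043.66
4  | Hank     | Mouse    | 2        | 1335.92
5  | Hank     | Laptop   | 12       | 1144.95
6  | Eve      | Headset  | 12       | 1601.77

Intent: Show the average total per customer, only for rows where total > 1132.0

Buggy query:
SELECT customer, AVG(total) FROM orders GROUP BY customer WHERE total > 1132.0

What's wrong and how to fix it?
Bug: Row-level WHERE must come before GROUP BY in the clause order

Fix: Move the WHERE clause before GROUP BY

Corrected query:
SELECT customer, AVG(total) FROM orders WHERE total > 1132.0 GROUP BY customer

Result:
customer | AVG(total)
---------+-----------
Eve      | 1601.77   
Hank     | 1240.435  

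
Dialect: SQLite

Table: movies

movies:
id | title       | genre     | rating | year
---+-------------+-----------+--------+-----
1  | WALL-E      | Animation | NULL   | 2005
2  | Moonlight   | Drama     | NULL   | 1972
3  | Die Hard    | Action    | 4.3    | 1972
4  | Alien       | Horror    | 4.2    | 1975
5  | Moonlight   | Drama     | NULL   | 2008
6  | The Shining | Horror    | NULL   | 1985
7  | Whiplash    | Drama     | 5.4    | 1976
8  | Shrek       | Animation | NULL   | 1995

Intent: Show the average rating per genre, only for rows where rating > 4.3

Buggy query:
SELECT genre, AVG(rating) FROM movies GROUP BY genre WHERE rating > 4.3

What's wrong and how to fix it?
Bug: Row-level WHERE must come before GROUP BY in the clause order

Fix: Place WHERE between FROM and GROUP BY

Corrected query:
SELECT genre, AVG(rating) FROM movies WHERE rating > 4.3 GROUP BY genre

Result:
genre | AVG(rating)
------+------------
Drama | 5.4        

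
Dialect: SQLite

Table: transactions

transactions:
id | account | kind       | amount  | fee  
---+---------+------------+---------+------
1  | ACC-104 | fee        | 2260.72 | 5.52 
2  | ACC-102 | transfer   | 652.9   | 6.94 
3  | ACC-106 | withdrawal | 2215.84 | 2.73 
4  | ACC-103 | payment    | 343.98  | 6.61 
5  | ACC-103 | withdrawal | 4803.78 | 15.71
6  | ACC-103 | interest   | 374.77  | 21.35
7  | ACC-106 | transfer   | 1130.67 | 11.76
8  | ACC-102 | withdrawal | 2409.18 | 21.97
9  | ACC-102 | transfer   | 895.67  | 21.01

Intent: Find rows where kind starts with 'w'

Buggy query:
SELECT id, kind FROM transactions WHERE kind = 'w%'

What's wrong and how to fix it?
Bug: '=' compares the literal string including the % character; pattern matching needs LIKE

Fix: Replace '=' with LIKE so 'w%' is treated as a pattern

Corrected query:
SELECT id, kind FROM transactions WHERE kind LIKE 'w%'

Result:
id | kind      
---+-----------
3  | withdrawal
5  | withdrawal
8  | withdrawal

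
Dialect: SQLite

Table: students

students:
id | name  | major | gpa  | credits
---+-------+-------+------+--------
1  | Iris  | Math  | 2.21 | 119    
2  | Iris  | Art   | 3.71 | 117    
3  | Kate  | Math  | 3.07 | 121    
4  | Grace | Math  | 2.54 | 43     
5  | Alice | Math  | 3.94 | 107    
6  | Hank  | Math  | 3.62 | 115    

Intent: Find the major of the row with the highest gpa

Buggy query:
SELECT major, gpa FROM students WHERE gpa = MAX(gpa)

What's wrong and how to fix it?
Bug: MAX(gpa) is an aggregate and cannot be used directly in WHERE

Fix: Wrap MAX in a scalar subquery so WHERE compares against a single value

Corrected query:
SELECT major, gpa FROM students WHERE gpa = (SELECT MAX(gpa) FROM students)

Result:
major | gpa 
------+-----
Math  | 3.94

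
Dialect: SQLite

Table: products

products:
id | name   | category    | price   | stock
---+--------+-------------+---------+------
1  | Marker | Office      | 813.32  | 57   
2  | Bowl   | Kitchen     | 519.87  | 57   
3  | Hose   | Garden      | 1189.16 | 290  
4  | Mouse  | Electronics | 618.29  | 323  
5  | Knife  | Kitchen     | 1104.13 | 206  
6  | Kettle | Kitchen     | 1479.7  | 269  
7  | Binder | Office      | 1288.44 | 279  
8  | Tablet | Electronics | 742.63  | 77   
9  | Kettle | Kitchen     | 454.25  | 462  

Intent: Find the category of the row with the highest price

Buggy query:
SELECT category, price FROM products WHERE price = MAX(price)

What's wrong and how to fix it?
Bug: MAX(price) is an aggregate and cannot be used directly in WHERE

Fix: Use a subquery: WHERE price = (SELECT MAX(price) FROM products)

Corrected query:
SELECT category, price FROM products WHERE price = (SELECT MAX(price) FROM products)

Result:
category | price 
---------+-------
Kitchen  | 1479.7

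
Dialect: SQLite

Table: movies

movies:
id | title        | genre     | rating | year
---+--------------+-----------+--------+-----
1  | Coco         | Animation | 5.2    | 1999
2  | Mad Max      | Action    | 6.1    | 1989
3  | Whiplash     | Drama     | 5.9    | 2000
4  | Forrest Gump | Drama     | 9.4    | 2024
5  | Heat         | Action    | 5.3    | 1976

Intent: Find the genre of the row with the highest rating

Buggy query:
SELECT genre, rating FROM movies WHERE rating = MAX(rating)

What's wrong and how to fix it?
Bug: MAX(rating) is an aggregate and cannot be used directly in WHERE

Fix: Wrap MAX in a scalar subquery so WHERE compares against a single value

Corrected query:
SELECT genre, rating FROM movies WHERE rating = (SELECT MAX(rating) FROM movies)

Result:
genre | rating
------+-------
Drama | 9.4   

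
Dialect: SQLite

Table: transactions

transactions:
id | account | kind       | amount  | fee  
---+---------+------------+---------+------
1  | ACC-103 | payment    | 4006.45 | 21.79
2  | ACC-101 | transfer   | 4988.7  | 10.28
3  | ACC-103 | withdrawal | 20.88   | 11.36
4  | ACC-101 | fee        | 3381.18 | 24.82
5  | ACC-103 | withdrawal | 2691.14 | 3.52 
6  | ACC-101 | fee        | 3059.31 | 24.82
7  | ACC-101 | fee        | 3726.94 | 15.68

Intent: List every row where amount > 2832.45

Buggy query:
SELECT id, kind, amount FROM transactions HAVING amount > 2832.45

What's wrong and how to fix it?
Bug: HAVING filters the output of aggregation, but this query has no GROUP BY and no aggregate functions, so SQLite rejects it (HAVING clause on a non-aggregate query); the condition here is per row

Fix: Replace HAVING with WHERE since the condition applies to individual rows

Corrected query:
SELECT id, kind, amount FROM transactions WHERE amount > 2832.45

Result:
id | kind     | amount 
---+----------+--------
1  | payment  | 4006.45
2  | transfer | 4988.7 
4  | fee      | 3381.18
6  | fee      | 3059.31
7  | fee      | 3726.94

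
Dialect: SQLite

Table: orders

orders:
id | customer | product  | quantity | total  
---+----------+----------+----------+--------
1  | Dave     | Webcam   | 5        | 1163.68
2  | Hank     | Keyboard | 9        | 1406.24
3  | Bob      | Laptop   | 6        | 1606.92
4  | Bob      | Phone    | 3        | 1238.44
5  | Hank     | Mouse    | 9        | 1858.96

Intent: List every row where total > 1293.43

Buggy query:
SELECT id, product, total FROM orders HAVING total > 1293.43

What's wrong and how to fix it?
Bug: This is a non-aggregate query (no GROUP BY, no aggregates), so in SQLite the HAVING clause is invalid here; a row-level condition belongs in WHERE

Fix: Replace HAVING with WHERE since the condition applies to individual rows

Corrected query:
SELECT id, product, total FROM orders WHERE total > 1293.43

Result:
id | product  | total  
---+----------+--------
2  | Keyboard | 1406.24
3  | Laptop   | 1606.92
5  | Mouse    | 1858.96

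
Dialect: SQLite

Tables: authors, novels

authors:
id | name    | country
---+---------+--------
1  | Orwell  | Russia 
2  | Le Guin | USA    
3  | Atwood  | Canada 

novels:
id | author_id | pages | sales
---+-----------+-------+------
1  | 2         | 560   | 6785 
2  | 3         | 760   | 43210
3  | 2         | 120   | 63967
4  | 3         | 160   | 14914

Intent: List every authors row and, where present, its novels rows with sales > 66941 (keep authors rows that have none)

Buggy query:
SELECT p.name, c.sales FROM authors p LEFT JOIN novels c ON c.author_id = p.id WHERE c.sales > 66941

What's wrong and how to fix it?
Bug: Filtering c.sales in WHERE discards the NULL rows produced by LEFT JOIN, turning it into an inner join

Fix: Move the right-table condition into the ON clause so unmatched parents are kept

Corrected query:
SELECT p.name, c.sales FROM authors p LEFT JOIN novels c ON c.author_id = p.id AND c.sales > 66941

Result:
name    | sales
--------+------
Orwell  | NULL 
Le Guin | NULL 
Atwood  | NULL 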